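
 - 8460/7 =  - 1209 + 3/7 = - 1208.57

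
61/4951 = 61/4951=0.01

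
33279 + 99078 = 132357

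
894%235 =189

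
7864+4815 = 12679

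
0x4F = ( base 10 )79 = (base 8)117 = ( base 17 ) 4B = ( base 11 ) 72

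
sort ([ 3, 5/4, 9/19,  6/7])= [ 9/19,6/7,5/4,  3 ]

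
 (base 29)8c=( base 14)136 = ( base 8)364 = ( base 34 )76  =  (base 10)244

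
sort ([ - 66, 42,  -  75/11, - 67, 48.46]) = [ - 67, - 66,-75/11,42, 48.46 ]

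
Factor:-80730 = - 2^1*3^3*5^1*13^1*23^1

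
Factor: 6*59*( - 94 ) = -2^2 * 3^1*47^1*59^1 = - 33276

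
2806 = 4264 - 1458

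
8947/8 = 8947/8  =  1118.38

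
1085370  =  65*16698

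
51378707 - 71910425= - 20531718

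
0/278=0 = 0.00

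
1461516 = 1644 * 889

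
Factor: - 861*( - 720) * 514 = 2^5 * 3^3* 5^1* 7^1* 41^1*257^1 = 318638880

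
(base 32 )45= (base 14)97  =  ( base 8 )205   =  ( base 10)133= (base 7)250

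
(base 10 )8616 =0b10000110101000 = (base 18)18ac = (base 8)20650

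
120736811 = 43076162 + 77660649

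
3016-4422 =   -  1406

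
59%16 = 11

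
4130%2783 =1347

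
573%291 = 282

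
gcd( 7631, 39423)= 1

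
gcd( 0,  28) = 28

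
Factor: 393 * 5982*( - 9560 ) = - 2^4 * 3^2*5^1 * 131^1 * 239^1*997^1 = - 22474852560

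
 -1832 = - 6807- - 4975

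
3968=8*496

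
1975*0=0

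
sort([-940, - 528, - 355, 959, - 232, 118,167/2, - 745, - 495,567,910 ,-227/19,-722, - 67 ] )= [ - 940, - 745, - 722, - 528, - 495, - 355 , - 232 , - 67 , - 227/19, 167/2,118, 567, 910,  959 ] 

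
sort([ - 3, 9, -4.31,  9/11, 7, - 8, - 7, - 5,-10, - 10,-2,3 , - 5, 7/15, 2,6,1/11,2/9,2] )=[ - 10 ,- 10, - 8,-7, -5,-5, - 4.31,  -  3, - 2,1/11, 2/9,7/15,9/11,2,2, 3,6 , 7,9 ]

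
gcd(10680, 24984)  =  24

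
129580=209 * 620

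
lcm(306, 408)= 1224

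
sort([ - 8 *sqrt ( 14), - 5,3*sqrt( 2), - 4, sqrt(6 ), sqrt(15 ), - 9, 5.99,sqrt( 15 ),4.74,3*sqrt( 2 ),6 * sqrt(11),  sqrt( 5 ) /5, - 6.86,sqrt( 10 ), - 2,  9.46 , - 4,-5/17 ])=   [ - 8*sqrt(14), - 9, - 6.86, - 5, - 4, - 4, - 2 , - 5/17, sqrt( 5 ) /5,sqrt( 6),sqrt( 10),sqrt( 15 ), sqrt( 15),3*sqrt( 2),3*sqrt(2), 4.74,  5.99,9.46 , 6*sqrt( 11)]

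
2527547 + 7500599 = 10028146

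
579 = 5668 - 5089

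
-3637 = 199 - 3836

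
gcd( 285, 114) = 57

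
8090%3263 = 1564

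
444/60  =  37/5 = 7.40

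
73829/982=75 + 179/982= 75.18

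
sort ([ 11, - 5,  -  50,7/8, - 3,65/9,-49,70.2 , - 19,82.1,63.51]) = [ - 50, - 49, - 19, - 5, - 3,7/8, 65/9,11,63.51,  70.2,82.1]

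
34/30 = 1 + 2/15 = 1.13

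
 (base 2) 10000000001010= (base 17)1B68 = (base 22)gki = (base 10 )8202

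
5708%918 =200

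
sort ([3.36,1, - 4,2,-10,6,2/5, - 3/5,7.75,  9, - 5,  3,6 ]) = [ - 10, - 5, - 4, - 3/5,  2/5,1,2,3, 3.36, 6,6,7.75,  9 ]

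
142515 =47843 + 94672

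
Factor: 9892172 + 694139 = 10586311 = 59^1*179429^1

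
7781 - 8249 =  - 468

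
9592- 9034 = 558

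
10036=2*5018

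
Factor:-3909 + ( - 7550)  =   - 11459 = - 7^1*1637^1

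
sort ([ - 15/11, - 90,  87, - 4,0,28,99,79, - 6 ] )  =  [- 90, - 6, - 4, - 15/11, 0,28,79, 87, 99 ] 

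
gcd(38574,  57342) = 6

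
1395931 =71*19661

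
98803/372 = 98803/372 = 265.60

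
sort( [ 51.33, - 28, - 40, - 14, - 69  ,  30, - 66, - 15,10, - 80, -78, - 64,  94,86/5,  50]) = [ - 80,-78, - 69,- 66, - 64, - 40, - 28, - 15, - 14,10  ,  86/5,30,50 , 51.33,94]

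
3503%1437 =629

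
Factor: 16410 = 2^1*3^1*5^1* 547^1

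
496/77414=248/38707 = 0.01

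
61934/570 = 30967/285= 108.66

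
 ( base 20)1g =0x24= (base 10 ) 36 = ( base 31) 15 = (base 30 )16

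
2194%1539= 655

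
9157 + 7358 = 16515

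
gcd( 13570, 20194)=46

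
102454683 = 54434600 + 48020083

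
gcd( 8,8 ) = 8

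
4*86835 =347340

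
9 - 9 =0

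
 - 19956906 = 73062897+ - 93019803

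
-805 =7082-7887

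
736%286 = 164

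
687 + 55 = 742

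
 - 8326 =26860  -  35186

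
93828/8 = 11728+1/2  =  11728.50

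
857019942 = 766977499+90042443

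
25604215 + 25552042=51156257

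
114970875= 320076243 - 205105368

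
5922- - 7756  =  13678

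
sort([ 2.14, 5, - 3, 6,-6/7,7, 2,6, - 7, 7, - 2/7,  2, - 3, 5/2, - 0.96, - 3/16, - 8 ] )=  [ - 8  , - 7,-3, - 3 , - 0.96, - 6/7, - 2/7, - 3/16,2 , 2, 2.14 , 5/2 , 5,6, 6, 7,  7]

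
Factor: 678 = 2^1*3^1*113^1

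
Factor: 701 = 701^1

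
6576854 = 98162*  67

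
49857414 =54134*921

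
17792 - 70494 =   -  52702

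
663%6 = 3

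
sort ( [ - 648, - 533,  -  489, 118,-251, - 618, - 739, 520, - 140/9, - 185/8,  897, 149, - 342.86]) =[ - 739,-648, - 618, - 533, - 489, - 342.86, - 251, - 185/8, - 140/9,118, 149, 520, 897] 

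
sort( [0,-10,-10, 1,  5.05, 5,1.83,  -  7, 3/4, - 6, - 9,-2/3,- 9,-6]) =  [ - 10, -10,  -  9, - 9, - 7,-6, - 6, - 2/3,0, 3/4,1, 1.83,5, 5.05]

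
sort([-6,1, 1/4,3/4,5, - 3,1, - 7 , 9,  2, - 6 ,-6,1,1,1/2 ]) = [  -  7, - 6, - 6, - 6,- 3,1/4,1/2, 3/4,  1,1, 1,1,2,5, 9]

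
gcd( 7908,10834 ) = 2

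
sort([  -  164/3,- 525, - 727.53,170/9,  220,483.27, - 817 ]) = [ - 817,  -  727.53,-525 , - 164/3,170/9,220 , 483.27] 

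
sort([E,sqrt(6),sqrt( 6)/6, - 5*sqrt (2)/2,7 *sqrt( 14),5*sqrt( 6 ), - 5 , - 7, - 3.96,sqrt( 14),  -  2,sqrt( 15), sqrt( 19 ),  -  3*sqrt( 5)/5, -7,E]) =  [ - 7, - 7 , - 5,-3.96, - 5*sqrt( 2) /2, - 2, - 3*sqrt( 5 ) /5,sqrt( 6)/6, sqrt ( 6),E,E,sqrt( 14), sqrt(15),sqrt(19 ),5*sqrt( 6),7* sqrt( 14)]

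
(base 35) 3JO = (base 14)183A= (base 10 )4364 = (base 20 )ai4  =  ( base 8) 10414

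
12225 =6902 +5323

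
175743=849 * 207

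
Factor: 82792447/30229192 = 2^ ( - 3)*7^(  -  1 ) * 79^( - 1)*6833^( - 1)*82792447^1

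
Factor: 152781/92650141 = 3^1 *23^( - 1 )*127^1*401^1*4028267^(-1)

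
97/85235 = 97/85235=0.00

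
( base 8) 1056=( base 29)J7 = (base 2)1000101110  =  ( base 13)33c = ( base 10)558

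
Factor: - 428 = - 2^2*107^1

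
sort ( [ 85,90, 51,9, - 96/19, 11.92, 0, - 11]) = [ - 11,-96/19, 0,9, 11.92, 51,  85, 90] 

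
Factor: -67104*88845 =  -5961854880 = - 2^5*3^3*5^1*233^1*5923^1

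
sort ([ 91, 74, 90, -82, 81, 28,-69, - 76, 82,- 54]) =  [ - 82,-76 ,-69,-54, 28, 74, 81, 82, 90, 91 ]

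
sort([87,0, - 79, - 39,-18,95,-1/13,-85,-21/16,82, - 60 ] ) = [ - 85, - 79,-60, - 39, - 18, - 21/16,  -  1/13,0,82,87,95] 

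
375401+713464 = 1088865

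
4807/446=4807/446 = 10.78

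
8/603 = 8/603  =  0.01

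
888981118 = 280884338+608096780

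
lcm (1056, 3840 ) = 42240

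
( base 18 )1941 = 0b10001001110101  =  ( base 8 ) 21165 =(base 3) 110002201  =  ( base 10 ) 8821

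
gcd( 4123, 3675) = 7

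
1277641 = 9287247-8009606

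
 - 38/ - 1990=19/995 = 0.02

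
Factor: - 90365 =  - 5^1*11^1*31^1*53^1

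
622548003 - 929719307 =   -  307171304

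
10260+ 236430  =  246690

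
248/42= 124/21 = 5.90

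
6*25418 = 152508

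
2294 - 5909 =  - 3615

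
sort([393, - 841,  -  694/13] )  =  [ - 841, - 694/13,393]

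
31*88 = 2728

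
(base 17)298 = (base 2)1011100011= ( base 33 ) md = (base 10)739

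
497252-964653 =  - 467401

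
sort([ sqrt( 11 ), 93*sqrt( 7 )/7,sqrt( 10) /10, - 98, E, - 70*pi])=[ - 70*pi, - 98 , sqrt(10) /10,E, sqrt( 11), 93*sqrt( 7 )/7]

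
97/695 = 97/695 = 0.14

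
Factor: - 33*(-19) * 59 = 3^1*11^1  *19^1*59^1 =36993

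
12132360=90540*134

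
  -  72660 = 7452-80112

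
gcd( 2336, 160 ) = 32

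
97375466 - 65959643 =31415823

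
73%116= 73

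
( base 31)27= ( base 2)1000101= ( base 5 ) 234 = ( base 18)3f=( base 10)69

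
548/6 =91 + 1/3 = 91.33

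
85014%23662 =14028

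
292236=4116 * 71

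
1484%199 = 91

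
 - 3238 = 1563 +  - 4801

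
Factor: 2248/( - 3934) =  - 4/7 = -2^2*7^( - 1)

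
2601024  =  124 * 20976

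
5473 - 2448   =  3025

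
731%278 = 175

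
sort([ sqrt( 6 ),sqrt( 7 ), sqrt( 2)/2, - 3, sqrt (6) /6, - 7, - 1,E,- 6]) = [ - 7,-6, - 3,-1, sqrt(6) /6,sqrt( 2 )/2, sqrt( 6), sqrt( 7), E] 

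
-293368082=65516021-358884103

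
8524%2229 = 1837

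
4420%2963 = 1457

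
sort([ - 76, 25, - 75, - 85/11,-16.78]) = [ - 76,  -  75, - 16.78, - 85/11,  25 ] 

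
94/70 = 47/35 = 1.34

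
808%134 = 4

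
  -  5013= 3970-8983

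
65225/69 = 945  +  20/69= 945.29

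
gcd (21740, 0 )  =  21740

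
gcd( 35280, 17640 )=17640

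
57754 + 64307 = 122061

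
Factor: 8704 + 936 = 9640 = 2^3*5^1 * 241^1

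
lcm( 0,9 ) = 0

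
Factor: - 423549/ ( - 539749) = 3^6 * 929^( - 1 )=729/929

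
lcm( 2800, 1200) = 8400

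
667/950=667/950 = 0.70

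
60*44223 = 2653380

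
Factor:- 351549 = -3^2*11^1*53^1*67^1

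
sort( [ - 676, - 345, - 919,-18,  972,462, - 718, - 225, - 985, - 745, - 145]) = [-985, - 919, - 745, - 718, - 676, - 345, - 225, - 145, - 18,462,972] 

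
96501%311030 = 96501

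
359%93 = 80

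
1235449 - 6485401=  - 5249952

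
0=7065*0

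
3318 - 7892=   -  4574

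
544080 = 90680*6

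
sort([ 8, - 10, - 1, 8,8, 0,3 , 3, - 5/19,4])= [ - 10, - 1, - 5/19, 0,3,3,4, 8,8,8]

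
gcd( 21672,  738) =18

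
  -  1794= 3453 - 5247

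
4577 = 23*199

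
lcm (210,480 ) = 3360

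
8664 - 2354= 6310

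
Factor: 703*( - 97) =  - 19^1*37^1*97^1 = - 68191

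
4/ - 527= - 1  +  523/527= -0.01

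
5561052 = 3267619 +2293433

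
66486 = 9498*7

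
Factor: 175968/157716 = 2^3 * 47^1 * 337^( - 1)= 376/337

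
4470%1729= 1012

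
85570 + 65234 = 150804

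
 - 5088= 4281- 9369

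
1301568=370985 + 930583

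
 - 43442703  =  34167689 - 77610392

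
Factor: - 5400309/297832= - 2^( - 3 )*3^1 * 59^( - 1)*631^ (  -  1 )*1800103^1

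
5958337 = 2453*2429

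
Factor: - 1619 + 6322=4703 = 4703^1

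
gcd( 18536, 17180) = 4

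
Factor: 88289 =88289^1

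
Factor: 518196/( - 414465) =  - 2^2*5^( - 1)*7^1*31^1*199^1*27631^( - 1) = - 172732/138155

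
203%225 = 203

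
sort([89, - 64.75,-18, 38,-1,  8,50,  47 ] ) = [-64.75,-18,-1, 8 , 38,47, 50,89] 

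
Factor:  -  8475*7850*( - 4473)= 2^1 * 3^3*5^4*7^1*71^1*113^1 * 157^1 = 297583098750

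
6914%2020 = 854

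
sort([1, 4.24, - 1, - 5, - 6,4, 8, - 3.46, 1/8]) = [-6, - 5, - 3.46, - 1, 1/8,1, 4, 4.24, 8]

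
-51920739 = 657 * ( - 79027)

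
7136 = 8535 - 1399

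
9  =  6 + 3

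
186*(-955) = -177630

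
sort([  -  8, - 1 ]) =[ - 8,  -  1] 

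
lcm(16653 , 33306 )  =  33306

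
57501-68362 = -10861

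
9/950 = 9/950 = 0.01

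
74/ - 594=  -  37/297=-0.12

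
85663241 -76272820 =9390421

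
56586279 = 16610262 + 39976017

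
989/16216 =989/16216 = 0.06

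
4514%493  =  77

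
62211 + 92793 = 155004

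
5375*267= 1435125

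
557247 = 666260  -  109013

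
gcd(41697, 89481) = 3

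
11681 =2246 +9435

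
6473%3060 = 353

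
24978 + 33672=58650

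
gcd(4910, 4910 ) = 4910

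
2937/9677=2937/9677 = 0.30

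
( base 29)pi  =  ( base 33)mh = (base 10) 743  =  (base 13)452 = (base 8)1347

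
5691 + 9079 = 14770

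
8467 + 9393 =17860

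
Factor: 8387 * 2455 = 20590085=5^1*491^1*8387^1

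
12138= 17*714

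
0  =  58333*0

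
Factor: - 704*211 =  -2^6*11^1*211^1 = - 148544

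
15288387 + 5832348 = 21120735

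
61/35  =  61/35=1.74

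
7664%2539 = 47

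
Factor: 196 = 2^2 * 7^2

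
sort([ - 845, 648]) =[ - 845, 648 ] 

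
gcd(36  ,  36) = 36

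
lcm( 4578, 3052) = 9156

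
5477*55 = 301235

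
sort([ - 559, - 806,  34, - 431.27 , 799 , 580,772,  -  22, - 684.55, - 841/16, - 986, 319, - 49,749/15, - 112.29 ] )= [-986,-806, - 684.55, - 559, - 431.27,-112.29, - 841/16, - 49, - 22, 34 , 749/15,319 , 580, 772, 799 ]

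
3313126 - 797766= 2515360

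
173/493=173/493 = 0.35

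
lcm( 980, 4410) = 8820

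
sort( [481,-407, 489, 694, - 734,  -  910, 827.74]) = [ - 910, - 734, - 407, 481,489  ,  694, 827.74]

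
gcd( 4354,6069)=7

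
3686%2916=770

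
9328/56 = 1166/7 = 166.57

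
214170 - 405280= - 191110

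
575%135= 35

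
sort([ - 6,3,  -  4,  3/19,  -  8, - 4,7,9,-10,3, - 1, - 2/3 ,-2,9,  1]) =[  -  10, - 8, - 6, - 4, - 4 ,-2,-1, - 2/3, 3/19,  1,3,3, 7, 9, 9 ]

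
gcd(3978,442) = 442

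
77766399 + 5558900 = 83325299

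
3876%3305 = 571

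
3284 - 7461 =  - 4177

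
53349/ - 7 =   -  7622 + 5/7 = - 7621.29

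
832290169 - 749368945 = 82921224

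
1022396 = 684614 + 337782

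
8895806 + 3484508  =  12380314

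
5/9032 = 5/9032 = 0.00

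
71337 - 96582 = - 25245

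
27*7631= 206037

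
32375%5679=3980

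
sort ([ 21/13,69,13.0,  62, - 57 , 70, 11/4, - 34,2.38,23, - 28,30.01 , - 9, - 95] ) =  [ - 95, - 57, - 34, - 28, - 9,  21/13, 2.38, 11/4,13.0, 23, 30.01, 62, 69, 70 ]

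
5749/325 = 17 + 224/325=17.69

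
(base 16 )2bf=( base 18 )231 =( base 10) 703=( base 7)2023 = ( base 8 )1277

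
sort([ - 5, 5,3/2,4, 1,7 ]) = [  -  5,1,3/2  ,  4, 5,7] 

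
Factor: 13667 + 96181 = 109848 = 2^3*3^1*23^1*199^1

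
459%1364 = 459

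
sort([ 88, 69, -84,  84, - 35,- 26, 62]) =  [ -84,-35, - 26,62, 69,84, 88 ] 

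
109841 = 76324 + 33517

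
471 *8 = 3768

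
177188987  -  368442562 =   -  191253575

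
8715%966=21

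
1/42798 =1/42798= 0.00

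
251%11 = 9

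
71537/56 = 71537/56 = 1277.45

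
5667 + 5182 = 10849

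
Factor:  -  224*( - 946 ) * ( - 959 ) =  - 203215936= - 2^6 * 7^2*11^1*43^1*137^1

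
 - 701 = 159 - 860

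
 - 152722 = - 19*8038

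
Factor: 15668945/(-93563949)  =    -  3^( - 1 )*5^1*37^1*4903^( - 1)*6361^ (  -  1)*84697^1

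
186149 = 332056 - 145907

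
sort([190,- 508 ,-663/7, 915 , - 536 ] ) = [- 536, - 508, -663/7, 190,  915 ] 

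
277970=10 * 27797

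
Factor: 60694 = 2^1*30347^1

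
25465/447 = 56 + 433/447 = 56.97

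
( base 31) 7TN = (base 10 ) 7649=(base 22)FHF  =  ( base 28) 9l5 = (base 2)1110111100001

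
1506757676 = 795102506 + 711655170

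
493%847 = 493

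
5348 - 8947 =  - 3599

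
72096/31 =72096/31 = 2325.68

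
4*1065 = 4260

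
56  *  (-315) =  - 17640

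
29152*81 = 2361312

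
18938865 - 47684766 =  - 28745901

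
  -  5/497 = -5/497 = - 0.01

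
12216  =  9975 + 2241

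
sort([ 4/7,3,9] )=[ 4/7,  3, 9] 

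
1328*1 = 1328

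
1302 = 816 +486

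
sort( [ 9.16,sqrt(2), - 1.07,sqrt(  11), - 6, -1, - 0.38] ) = [-6, - 1.07,-1,-0.38,sqrt( 2),sqrt (11),9.16] 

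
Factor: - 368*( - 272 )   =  100096 = 2^8*17^1*23^1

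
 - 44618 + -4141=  - 48759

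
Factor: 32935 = 5^1*7^1*941^1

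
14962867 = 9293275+5669592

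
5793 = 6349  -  556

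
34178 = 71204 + -37026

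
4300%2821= 1479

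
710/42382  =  355/21191 = 0.02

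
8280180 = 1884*4395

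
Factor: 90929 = 79^1*1151^1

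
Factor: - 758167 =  - 31^1*37^1*661^1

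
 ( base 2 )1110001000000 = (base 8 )16100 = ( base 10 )7232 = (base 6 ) 53252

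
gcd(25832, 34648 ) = 8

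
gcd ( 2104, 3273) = 1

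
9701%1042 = 323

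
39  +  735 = 774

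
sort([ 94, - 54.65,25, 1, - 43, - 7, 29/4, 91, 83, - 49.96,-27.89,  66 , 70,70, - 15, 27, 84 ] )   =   [ - 54.65, - 49.96, - 43,-27.89, - 15, - 7, 1,  29/4, 25 , 27,66, 70,70, 83, 84, 91,94]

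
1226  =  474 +752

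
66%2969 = 66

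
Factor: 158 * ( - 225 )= -2^1*3^2 *5^2*79^1 = - 35550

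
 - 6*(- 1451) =8706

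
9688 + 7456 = 17144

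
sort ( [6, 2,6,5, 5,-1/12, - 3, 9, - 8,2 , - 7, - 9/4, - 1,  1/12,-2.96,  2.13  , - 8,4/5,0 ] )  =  [ - 8,-8, -7, - 3, - 2.96,-9/4,- 1, -1/12,  0,1/12, 4/5, 2,2,  2.13,5, 5, 6, 6, 9 ]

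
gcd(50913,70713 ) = 9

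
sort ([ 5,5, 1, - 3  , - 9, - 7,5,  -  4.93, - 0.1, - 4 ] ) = [- 9, - 7, - 4.93,-4,- 3, - 0.1, 1, 5,5, 5 ]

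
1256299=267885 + 988414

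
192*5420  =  1040640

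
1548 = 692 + 856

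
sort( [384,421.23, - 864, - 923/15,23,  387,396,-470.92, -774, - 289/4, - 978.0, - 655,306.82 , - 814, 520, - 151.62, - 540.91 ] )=[  -  978.0,  -  864, - 814, - 774, - 655, - 540.91, - 470.92,  -  151.62, - 289/4, - 923/15,23,306.82,384,  387,396, 421.23,520]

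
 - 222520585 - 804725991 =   -  1027246576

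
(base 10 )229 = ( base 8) 345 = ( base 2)11100101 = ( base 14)125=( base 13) 148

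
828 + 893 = 1721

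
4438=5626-1188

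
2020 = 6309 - 4289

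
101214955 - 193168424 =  - 91953469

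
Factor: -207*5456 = - 1129392 = - 2^4 * 3^2*11^1* 23^1* 31^1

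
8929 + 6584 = 15513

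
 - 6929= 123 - 7052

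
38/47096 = 19/23548  =  0.00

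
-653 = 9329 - 9982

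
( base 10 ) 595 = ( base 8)1123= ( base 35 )h0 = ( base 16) 253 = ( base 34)HH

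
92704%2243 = 741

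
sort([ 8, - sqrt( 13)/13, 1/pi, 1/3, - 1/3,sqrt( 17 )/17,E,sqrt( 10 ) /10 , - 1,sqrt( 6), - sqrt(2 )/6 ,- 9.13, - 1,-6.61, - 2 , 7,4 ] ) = [ - 9.13, - 6.61,  -  2 , - 1  , - 1, - 1/3, - sqrt(13)/13, - sqrt(2) /6  ,  sqrt( 17)/17,sqrt( 10)/10 , 1/pi,1/3,sqrt(6),E,4,7 , 8]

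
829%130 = 49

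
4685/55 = 85+2/11 = 85.18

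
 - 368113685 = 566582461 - 934696146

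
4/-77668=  - 1/19417=- 0.00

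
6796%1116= 100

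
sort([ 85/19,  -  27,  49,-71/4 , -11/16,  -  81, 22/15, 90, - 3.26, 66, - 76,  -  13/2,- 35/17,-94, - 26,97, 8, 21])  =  [ - 94, - 81, - 76,-27 , -26,-71/4,-13/2, - 3.26, -35/17, - 11/16,22/15,  85/19,  8,21, 49, 66, 90 , 97 ]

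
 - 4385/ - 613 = 7 + 94/613 = 7.15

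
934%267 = 133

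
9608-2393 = 7215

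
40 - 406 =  - 366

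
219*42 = 9198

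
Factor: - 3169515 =  -  3^1*5^1 *23^1* 9187^1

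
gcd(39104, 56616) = 8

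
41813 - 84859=- 43046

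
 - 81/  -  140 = 81/140=0.58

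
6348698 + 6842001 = 13190699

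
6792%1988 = 828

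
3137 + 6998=10135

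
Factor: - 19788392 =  - 2^3 *13^1*149^1 *1277^1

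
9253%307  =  43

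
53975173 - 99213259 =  - 45238086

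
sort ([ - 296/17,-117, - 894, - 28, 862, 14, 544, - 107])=[ - 894, - 117,-107, - 28, - 296/17,14,  544,862 ] 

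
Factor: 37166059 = 7^2* 758491^1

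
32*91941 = 2942112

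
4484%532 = 228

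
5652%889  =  318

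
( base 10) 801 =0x321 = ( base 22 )1E9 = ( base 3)1002200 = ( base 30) QL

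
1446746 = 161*8986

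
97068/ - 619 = - 157  +  115/619 = -156.81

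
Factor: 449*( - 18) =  - 2^1*3^2*449^1 = - 8082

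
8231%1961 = 387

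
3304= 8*413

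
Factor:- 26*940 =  - 24440= - 2^3*5^1*13^1*47^1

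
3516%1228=1060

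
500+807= 1307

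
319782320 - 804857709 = - 485075389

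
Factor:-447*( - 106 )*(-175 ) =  - 8291850= - 2^1*3^1*5^2*7^1*53^1  *  149^1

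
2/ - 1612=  - 1 + 805/806 = - 0.00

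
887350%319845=247660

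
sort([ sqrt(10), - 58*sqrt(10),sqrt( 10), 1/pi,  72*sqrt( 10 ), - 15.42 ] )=[  -  58*sqrt ( 10 ), - 15.42, 1/pi, sqrt( 10), sqrt( 10), 72*sqrt( 10)]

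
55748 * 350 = 19511800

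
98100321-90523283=7577038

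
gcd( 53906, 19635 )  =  1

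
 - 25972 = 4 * ( - 6493)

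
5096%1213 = 244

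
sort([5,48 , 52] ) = [ 5, 48,52]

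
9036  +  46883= 55919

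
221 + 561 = 782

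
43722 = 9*4858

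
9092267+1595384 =10687651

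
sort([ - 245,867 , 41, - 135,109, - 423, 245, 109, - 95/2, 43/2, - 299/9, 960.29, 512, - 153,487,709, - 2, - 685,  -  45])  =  [ - 685 , - 423, - 245, - 153, - 135,-95/2,  -  45, - 299/9,- 2, 43/2,41, 109,  109, 245, 487 , 512,709, 867 , 960.29] 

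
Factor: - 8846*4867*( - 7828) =2^3*19^1*31^1*103^1*157^1*4423^1=337022657096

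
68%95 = 68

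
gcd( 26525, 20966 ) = 1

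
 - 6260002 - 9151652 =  - 15411654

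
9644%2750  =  1394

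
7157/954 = 7+479/954 = 7.50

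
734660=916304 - 181644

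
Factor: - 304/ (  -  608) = 1/2 = 2^(  -  1)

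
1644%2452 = 1644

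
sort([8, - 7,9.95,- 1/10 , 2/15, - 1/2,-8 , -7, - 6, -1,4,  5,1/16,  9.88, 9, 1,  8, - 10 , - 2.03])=[-10,-8, - 7,- 7, - 6, - 2.03, - 1,-1/2, - 1/10,  1/16, 2/15, 1, 4, 5,  8, 8, 9, 9.88, 9.95]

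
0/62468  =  0 = 0.00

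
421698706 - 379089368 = 42609338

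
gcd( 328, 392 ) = 8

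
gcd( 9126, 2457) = 351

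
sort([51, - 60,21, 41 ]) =[ - 60, 21, 41,51] 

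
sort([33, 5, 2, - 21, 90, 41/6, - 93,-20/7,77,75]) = [ - 93, - 21, - 20/7,2, 5, 41/6,33, 75, 77, 90 ]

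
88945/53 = 88945/53 = 1678.21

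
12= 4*3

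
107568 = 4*26892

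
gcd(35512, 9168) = 8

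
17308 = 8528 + 8780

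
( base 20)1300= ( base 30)a6k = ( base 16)23f0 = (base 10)9200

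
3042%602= 32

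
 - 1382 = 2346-3728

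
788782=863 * 914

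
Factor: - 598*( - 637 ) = 380926  =  2^1*7^2*13^2*23^1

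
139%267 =139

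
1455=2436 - 981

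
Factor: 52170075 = 3^4 * 5^2*25763^1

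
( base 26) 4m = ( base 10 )126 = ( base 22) 5g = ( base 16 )7E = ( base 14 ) 90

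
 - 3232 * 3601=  - 11638432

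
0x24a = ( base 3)210201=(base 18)1ea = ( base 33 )hp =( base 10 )586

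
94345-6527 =87818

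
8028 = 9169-1141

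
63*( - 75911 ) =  - 4782393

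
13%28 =13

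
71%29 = 13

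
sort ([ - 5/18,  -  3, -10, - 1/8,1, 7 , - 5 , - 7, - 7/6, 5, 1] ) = [ - 10,  -  7, - 5, - 3, - 7/6, - 5/18,-1/8 , 1,1 , 5,  7]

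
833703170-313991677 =519711493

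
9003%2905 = 288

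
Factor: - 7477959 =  -3^1*37^1*67369^1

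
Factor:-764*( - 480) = 2^7 * 3^1*5^1*191^1 =366720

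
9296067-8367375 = 928692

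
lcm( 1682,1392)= 40368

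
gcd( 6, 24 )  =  6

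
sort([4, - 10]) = [ - 10, 4 ] 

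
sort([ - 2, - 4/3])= [ - 2,-4/3 ]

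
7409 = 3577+3832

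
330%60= 30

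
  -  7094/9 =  - 789 + 7/9 = - 788.22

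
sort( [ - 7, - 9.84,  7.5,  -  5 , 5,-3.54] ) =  [ -9.84,  -  7, - 5  , - 3.54, 5, 7.5] 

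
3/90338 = 3/90338 = 0.00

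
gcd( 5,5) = 5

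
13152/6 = 2192 = 2192.00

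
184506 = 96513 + 87993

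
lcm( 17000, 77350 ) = 1547000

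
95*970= 92150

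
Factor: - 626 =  - 2^1*313^1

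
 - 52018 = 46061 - 98079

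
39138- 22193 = 16945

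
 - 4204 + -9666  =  - 13870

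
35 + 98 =133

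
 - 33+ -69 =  - 102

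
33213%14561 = 4091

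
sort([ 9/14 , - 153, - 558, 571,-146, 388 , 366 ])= [-558, - 153, - 146,9/14,366,388,571]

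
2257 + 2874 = 5131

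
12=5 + 7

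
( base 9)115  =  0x5F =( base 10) 95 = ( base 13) 74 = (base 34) 2R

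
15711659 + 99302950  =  115014609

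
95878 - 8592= 87286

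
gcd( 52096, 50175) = 1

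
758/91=8+ 30/91 = 8.33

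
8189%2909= 2371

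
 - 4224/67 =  - 64+64/67 = - 63.04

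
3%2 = 1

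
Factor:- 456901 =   -  456901^1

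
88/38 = 2 + 6/19 = 2.32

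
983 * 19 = 18677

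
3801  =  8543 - 4742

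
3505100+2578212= 6083312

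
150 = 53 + 97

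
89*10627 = 945803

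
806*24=19344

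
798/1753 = 798/1753 = 0.46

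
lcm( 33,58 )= 1914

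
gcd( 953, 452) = 1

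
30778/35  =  879+13/35=879.37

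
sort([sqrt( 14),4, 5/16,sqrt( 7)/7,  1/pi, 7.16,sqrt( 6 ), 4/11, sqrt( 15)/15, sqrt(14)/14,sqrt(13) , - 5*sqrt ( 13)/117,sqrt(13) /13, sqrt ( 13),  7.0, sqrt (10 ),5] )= [ - 5* sqrt( 13 )/117,sqrt(15) /15,sqrt (14)/14, sqrt( 13)/13,5/16,1/pi, 4/11, sqrt(7)/7, sqrt( 6) , sqrt (10 ), sqrt( 13),sqrt(13),sqrt( 14),4, 5 , 7.0,  7.16] 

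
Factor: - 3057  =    -  3^1*1019^1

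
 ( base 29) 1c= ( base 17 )27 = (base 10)41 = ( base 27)1E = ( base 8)51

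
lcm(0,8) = 0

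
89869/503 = 89869/503 = 178.67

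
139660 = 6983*20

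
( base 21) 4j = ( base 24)47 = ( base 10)103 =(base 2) 1100111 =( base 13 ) 7c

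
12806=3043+9763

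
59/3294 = 59/3294  =  0.02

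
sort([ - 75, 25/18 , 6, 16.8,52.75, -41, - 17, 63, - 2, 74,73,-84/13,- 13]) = [  -  75, - 41, - 17,- 13, - 84/13, - 2, 25/18, 6,16.8, 52.75,  63, 73,  74]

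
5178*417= 2159226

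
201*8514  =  1711314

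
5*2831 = 14155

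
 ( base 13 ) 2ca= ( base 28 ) I0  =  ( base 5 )4004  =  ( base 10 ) 504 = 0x1F8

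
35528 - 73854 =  - 38326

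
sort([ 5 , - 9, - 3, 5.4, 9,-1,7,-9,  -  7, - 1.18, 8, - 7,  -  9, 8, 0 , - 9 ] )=[  -  9 , - 9, -9,-9,  -  7,  -  7,  -  3, - 1.18 , - 1,0, 5, 5.4,7, 8, 8,9]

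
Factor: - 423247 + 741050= 199^1*1597^1 = 317803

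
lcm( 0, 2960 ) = 0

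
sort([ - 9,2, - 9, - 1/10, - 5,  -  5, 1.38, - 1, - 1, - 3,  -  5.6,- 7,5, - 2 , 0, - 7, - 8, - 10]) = [ - 10,-9, - 9,-8,  -  7,-7, - 5.6,  -  5, - 5,-3, - 2,-1,-1,  -  1/10,  0, 1.38,2, 5]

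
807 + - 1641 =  - 834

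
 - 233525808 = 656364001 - 889889809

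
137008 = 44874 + 92134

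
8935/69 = 129 + 34/69 = 129.49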